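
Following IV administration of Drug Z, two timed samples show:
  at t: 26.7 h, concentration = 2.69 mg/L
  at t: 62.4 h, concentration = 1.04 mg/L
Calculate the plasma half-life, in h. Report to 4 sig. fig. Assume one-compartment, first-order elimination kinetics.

k = ln(C₁/C₂) / (t₂ − t₁) = ln(2.69/1.04) / (62.4 − 26.7)
  = 0.9503 / 35.70 = 0.02662 h⁻¹
t½ = ln2 / k = 0.693147 / 0.02662 = 26.04 h

26.04 h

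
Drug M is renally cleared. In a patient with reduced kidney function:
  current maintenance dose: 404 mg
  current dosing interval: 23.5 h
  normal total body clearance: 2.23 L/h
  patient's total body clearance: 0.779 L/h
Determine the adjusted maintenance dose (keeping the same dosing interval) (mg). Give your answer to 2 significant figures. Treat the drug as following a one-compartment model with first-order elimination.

140 mg

To keep the same average steady-state level, dosing rate must scale with clearance.
CL ratio = 0.779 / 2.23 = 0.3493
New dose (same interval) = 404 × 0.3493 = 141.1 mg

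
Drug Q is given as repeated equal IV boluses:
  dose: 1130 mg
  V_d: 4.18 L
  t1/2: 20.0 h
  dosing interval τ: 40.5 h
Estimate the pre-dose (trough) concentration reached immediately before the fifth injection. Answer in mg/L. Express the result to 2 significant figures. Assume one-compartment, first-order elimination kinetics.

88 mg/L

C₀ per dose = Dose / Vd = 1130 / 4.18 = 270.3 mg/L
k = ln2 / t½ = 0.693147 / 20.0 = 0.03466 h⁻¹
Fraction remaining after one interval: r = e^(−kτ) = e^(−0.03466 × 40.5) = 0.2457
Before dose 5, 4 doses have been given (aged 1τ, 2τ, 3τ, 4τ).
C_trough = C₀ × (r + r² + … + r^4) = C₀ × r(1−r^4)/(1−r)
        = 270.3 × 0.2457 × (1 − 0.003644) / (1 − 0.2457) = 87.72 mg/L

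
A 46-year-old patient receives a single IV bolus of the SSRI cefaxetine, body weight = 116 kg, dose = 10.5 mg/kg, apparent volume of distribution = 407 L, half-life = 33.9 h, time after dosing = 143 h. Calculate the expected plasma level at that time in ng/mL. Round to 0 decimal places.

Total dose = 10.5 × 116 = 1218 mg
C₀ = Dose / Vd = 1218 / 407 = 2.993 mg/L
k = ln2 / t½ = 0.693147 / 33.9 = 0.02045 h⁻¹
C = C₀ · e^(−k·t) = 2.993 × e^(−0.02045 × 143)
  = 2.993 × 0.05370 = 0.1607 mg/L
Convert: 0.1607 mg/L × 1000 = 160.7 ng/mL

161 ng/mL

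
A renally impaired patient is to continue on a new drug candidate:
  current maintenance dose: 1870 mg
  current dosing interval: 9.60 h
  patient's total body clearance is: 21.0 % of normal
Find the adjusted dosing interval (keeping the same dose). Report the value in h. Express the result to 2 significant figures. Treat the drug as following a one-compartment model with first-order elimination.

46 h

To keep the same average steady-state level, dosing rate must scale with clearance.
CL ratio = 21.0 / 100 = 0.2100
New interval (same dose) = 9.60 / 0.2100 = 45.71 h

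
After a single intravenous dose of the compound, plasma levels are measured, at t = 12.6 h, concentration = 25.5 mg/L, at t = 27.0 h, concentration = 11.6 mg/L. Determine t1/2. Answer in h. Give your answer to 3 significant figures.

k = ln(C₁/C₂) / (t₂ − t₁) = ln(25.5/11.6) / (27.0 − 12.6)
  = 0.7877 / 14.40 = 0.05470 h⁻¹
t½ = ln2 / k = 0.693147 / 0.05470 = 12.67 h

12.7 h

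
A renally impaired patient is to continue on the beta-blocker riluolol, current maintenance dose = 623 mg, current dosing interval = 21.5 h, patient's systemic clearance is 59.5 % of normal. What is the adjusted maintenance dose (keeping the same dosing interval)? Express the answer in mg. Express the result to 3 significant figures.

371 mg

To keep the same average steady-state level, dosing rate must scale with clearance.
CL ratio = 59.5 / 100 = 0.5950
New dose (same interval) = 623 × 0.5950 = 370.7 mg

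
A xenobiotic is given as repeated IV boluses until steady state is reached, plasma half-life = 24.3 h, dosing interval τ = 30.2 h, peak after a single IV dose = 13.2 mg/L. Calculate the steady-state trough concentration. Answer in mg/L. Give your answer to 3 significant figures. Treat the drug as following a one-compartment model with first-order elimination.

k = ln2 / t½ = 0.693147 / 24.3 = 0.02852 h⁻¹
e^(−kτ) = e^(−0.02852 × 30.2) = 0.4226
Accumulation ratio R = 1 / (1 − e^(−kτ)) = 1 / (1 − 0.4226) = 1.732
Steady-state trough = C₀ × R × e^(−kτ) = 13.2 × 1.732 × 0.4226 = 9.662 mg/L

9.66 mg/L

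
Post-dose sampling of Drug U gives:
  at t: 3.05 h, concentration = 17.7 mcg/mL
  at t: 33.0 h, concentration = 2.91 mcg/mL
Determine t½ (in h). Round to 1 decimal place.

k = ln(C₁/C₂) / (t₂ − t₁) = ln(17.7/2.91) / (33.0 − 3.05)
  = 1.805 / 29.95 = 0.06027 h⁻¹
t½ = ln2 / k = 0.693147 / 0.06027 = 11.50 h

11.5 h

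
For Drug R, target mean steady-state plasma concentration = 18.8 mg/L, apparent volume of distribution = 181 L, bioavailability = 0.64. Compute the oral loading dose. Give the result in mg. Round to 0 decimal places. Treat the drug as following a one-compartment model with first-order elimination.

5317 mg

LD = Css × Vd / F = 18.8 × 181 / 0.64 = 5317 mg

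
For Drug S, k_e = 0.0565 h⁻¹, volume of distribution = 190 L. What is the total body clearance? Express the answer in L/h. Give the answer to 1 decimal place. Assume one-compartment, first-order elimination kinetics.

10.7 L/h

CL = k × Vd = 0.0565 × 190 = 10.74 L/h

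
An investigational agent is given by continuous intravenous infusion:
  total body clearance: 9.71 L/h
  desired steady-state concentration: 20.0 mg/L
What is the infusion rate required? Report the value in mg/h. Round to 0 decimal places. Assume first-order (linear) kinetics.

At steady state, infusion rate R₀ = Css × CL = 20.0 × 9.710 = 194.2 mg/h

194 mg/h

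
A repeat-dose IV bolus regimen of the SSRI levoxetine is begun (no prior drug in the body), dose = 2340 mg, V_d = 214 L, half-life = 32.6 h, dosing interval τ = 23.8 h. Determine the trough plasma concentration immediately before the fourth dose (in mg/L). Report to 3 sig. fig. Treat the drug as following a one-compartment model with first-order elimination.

13.0 mg/L

C₀ per dose = Dose / Vd = 2340 / 214 = 10.93 mg/L
k = ln2 / t½ = 0.693147 / 32.6 = 0.02126 h⁻¹
Fraction remaining after one interval: r = e^(−kτ) = e^(−0.02126 × 23.8) = 0.6029
Before dose 4, 3 doses have been given (aged 1τ, 2τ, 3τ).
C_trough = C₀ × (r + r² + … + r^3) = C₀ × r(1−r^3)/(1−r)
        = 10.93 × 0.6029 × (1 − 0.2191) / (1 − 0.6029) = 12.96 mg/L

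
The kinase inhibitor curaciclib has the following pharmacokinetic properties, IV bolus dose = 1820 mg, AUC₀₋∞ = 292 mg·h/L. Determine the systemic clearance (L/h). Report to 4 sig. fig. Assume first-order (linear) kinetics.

6.233 L/h

CL = Dose / AUC = 1820 / 292 = 6.233 L/h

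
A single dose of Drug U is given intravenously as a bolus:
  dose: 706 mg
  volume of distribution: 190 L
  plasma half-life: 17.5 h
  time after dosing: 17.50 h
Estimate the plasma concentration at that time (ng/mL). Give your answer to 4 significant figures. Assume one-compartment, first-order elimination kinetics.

C₀ = Dose / Vd = 706.0 / 190 = 3.716 mg/L
k = ln2 / t½ = 0.693147 / 17.5 = 0.03961 h⁻¹
t / t½ = 17.50 / 17.5 = 1 half-lives
C = C₀ × (1/2)^1 = 3.716 × 0.5000 = 1.858 mg/L
Convert: 1.858 mg/L × 1000 = 1858 ng/mL

1858 ng/mL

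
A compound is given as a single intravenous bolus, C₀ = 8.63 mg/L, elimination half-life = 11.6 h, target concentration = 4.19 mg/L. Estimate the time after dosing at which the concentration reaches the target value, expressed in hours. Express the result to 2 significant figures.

k = ln2 / t½ = 0.693147 / 11.6 = 0.05975 h⁻¹
t = ln(C₀ / C) / k = ln(8.630 / 4.19) / 0.05975
  = ln(2.060) / 0.05975 = 0.7227 / 0.05975 = 12.10 h

12 h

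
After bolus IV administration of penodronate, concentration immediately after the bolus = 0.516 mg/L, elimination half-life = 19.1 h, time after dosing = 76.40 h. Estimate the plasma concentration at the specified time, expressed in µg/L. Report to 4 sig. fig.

32.25 µg/L

k = ln2 / t½ = 0.693147 / 19.1 = 0.03629 h⁻¹
t / t½ = 76.40 / 19.1 = 4 half-lives
C = C₀ × (1/2)^4 = 0.5160 × 0.06250 = 0.03225 mg/L
Convert: 0.03225 mg/L × 1000 = 32.25 µg/L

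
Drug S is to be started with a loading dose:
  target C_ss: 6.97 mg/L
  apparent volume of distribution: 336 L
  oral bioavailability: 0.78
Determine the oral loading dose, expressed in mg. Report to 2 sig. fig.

LD = Css × Vd / F = 6.97 × 336 / 0.78 = 3002 mg

3000 mg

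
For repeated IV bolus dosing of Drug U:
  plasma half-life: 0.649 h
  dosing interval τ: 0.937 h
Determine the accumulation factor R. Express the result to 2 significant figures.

k = ln2 / t½ = 0.693147 / 0.649 = 1.068 h⁻¹
e^(−kτ) = e^(−1.068 × 0.937) = 0.3676
Accumulation ratio R = 1 / (1 − e^(−kτ)) = 1 / (1 − 0.3676) = 1.581

1.6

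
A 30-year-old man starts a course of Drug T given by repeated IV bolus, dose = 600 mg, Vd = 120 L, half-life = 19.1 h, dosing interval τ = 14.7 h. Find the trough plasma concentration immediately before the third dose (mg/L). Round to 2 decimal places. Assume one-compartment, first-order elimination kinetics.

4.65 mg/L

C₀ per dose = Dose / Vd = 600 / 120 = 5.000 mg/L
k = ln2 / t½ = 0.693147 / 19.1 = 0.03629 h⁻¹
Fraction remaining after one interval: r = e^(−kτ) = e^(−0.03629 × 14.7) = 0.5866
Before dose 3, 2 doses have been given (aged 1τ, 2τ).
C_trough = C₀ × (r + r²) = 5.000 × (0.5866 + 0.3441) = 4.654 mg/L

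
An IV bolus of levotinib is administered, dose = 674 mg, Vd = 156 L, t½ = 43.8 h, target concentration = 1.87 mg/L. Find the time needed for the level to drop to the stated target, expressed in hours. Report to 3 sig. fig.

C₀ = Dose / Vd = 674.0 / 156 = 4.321 mg/L
k = ln2 / t½ = 0.693147 / 43.8 = 0.01583 h⁻¹
t = ln(C₀ / C) / k = ln(4.321 / 1.87) / 0.01583
  = ln(2.311) / 0.01583 = 0.8377 / 0.01583 = 52.92 h

52.9 h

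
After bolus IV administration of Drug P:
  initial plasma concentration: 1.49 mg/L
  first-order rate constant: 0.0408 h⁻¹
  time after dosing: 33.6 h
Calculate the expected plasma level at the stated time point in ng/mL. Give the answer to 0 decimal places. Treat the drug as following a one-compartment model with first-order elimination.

C = C₀ · e^(−k·t) = 1.490 × e^(−0.04080 × 33.6)
  = 1.490 × 0.2539 = 0.3783 mg/L
Convert: 0.3783 mg/L × 1000 = 378.3 ng/mL

378 ng/mL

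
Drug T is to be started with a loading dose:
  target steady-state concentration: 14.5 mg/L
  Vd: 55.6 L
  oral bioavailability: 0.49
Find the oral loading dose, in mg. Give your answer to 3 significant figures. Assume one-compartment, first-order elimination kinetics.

1650 mg

LD = Css × Vd / F = 14.5 × 55.6 / 0.49 = 1645 mg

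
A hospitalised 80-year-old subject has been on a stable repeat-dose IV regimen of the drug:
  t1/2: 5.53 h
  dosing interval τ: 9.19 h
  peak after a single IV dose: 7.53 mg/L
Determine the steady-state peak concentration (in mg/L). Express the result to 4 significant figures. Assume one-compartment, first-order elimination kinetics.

11.01 mg/L

k = ln2 / t½ = 0.693147 / 5.53 = 0.1253 h⁻¹
e^(−kτ) = e^(−0.1253 × 9.19) = 0.3162
Accumulation ratio R = 1 / (1 − e^(−kτ)) = 1 / (1 − 0.3162) = 1.462
Steady-state peak = C₀ × R = 7.53 × 1.462 = 11.01 mg/L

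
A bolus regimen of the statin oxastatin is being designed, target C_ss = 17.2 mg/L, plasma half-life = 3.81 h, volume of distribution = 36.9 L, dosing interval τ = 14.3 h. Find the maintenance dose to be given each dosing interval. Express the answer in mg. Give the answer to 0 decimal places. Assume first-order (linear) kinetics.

k = ln2 / t½ = 0.693147 / 3.81 = 0.1819 h⁻¹
CL = k × Vd = 0.1819 × 36.9 = 6.712 L/h
At steady state, Dose/τ = Css × CL.
Dose = Css × CL × τ = 17.2 × 6.712 × 14.3 = 1651 mg

1651 mg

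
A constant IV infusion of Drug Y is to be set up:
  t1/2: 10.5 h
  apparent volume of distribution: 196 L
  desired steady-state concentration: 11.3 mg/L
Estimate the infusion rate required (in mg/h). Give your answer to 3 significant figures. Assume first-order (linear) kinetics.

k = ln2 / t½ = 0.693147 / 10.5 = 0.06601 h⁻¹
CL = k × Vd = 0.06601 × 196 = 12.94 L/h
At steady state, infusion rate R₀ = Css × CL = 11.3 × 12.94 = 146.2 mg/h

146 mg/h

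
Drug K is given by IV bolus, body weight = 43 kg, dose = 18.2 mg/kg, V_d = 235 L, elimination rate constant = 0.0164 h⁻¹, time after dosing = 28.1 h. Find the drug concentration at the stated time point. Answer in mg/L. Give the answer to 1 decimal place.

Total dose = 18.2 × 43 = 782.6 mg
C₀ = Dose / Vd = 782.6 / 235 = 3.330 mg/L
C = C₀ · e^(−k·t) = 3.330 × e^(−0.01640 × 28.1)
  = 3.330 × 0.6308 = 2.101 mg/L

2.1 mg/L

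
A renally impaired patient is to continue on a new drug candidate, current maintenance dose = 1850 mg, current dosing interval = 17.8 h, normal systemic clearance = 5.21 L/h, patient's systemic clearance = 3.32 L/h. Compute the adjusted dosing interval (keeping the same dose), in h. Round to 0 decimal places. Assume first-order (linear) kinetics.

To keep the same average steady-state level, dosing rate must scale with clearance.
CL ratio = 3.32 / 5.21 = 0.6372
New interval (same dose) = 17.8 / 0.6372 = 27.93 h

28 h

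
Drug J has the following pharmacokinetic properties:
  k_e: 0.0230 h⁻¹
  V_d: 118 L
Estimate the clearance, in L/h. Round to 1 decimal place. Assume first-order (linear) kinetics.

CL = k × Vd = 0.0230 × 118 = 2.714 L/h

2.7 L/h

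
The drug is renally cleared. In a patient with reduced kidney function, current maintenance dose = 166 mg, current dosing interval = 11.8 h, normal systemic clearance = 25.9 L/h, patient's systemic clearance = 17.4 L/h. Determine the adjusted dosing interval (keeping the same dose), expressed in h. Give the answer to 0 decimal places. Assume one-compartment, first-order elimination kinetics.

To keep the same average steady-state level, dosing rate must scale with clearance.
CL ratio = 17.4 / 25.9 = 0.6718
New interval (same dose) = 11.8 / 0.6718 = 17.56 h

18 h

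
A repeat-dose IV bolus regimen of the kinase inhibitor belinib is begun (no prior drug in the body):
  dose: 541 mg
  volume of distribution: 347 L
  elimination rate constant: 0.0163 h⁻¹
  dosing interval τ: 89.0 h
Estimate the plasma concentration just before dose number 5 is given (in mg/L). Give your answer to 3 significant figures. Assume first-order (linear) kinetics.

C₀ per dose = Dose / Vd = 541 / 347 = 1.559 mg/L
Fraction remaining after one interval: r = e^(−kτ) = e^(−0.01630 × 89.0) = 0.2344
Before dose 5, 4 doses have been given (aged 1τ, 2τ, 3τ, 4τ).
C_trough = C₀ × (r + r² + … + r^4) = C₀ × r(1−r^4)/(1−r)
        = 1.559 × 0.2344 × (1 − 0.003019) / (1 − 0.2344) = 0.4759 mg/L

0.476 mg/L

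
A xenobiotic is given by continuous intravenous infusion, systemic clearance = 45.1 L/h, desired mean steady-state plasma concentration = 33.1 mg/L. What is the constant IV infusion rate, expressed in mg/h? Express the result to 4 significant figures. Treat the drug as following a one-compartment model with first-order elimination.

At steady state, infusion rate R₀ = Css × CL = 33.1 × 45.10 = 1493 mg/h

1493 mg/h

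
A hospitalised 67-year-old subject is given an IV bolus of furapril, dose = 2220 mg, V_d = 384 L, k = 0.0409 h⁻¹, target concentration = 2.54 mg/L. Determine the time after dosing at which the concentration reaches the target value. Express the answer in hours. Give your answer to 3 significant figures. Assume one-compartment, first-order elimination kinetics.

C₀ = Dose / Vd = 2220 / 384 = 5.781 mg/L
t = ln(C₀ / C) / k = ln(5.781 / 2.54) / 0.04090
  = ln(2.276) / 0.04090 = 0.8224 / 0.04090 = 20.11 h

20.1 h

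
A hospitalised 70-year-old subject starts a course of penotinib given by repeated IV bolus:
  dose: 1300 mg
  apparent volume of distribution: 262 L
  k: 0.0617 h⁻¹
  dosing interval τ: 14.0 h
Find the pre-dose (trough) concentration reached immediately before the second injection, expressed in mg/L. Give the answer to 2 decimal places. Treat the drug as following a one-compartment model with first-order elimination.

C₀ per dose = Dose / Vd = 1300 / 262 = 4.962 mg/L
Fraction remaining after one interval: r = e^(−kτ) = e^(−0.06170 × 14.0) = 0.4216
Before dose 2, 1 dose has been given (aged 1τ).
C_trough = C₀ × r = 4.962 × 0.4216 = 2.092 mg/L

2.09 mg/L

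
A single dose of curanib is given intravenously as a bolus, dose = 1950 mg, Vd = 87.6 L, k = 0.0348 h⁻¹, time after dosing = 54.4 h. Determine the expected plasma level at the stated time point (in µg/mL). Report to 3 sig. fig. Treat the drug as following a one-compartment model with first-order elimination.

C₀ = Dose / Vd = 1950 / 87.6 = 22.26 mg/L
C = C₀ · e^(−k·t) = 22.26 × e^(−0.03480 × 54.4)
  = 22.26 × 0.1506 = 3.352 mg/L
(3.352 mg/L = 3.352 µg/mL)

3.35 µg/mL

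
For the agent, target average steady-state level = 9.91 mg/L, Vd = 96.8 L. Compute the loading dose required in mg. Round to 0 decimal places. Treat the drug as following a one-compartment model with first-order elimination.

959 mg

LD = Css × Vd = 9.91 × 96.8 = 959.3 mg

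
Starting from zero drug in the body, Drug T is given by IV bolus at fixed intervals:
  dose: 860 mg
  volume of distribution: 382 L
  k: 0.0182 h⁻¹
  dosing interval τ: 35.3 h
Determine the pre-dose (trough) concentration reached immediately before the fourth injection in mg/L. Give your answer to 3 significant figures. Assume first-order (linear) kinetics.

C₀ per dose = Dose / Vd = 860 / 382 = 2.251 mg/L
Fraction remaining after one interval: r = e^(−kτ) = e^(−0.01820 × 35.3) = 0.5260
Before dose 4, 3 doses have been given (aged 1τ, 2τ, 3τ).
C_trough = C₀ × (r + r² + … + r^3) = C₀ × r(1−r^3)/(1−r)
        = 2.251 × 0.5260 × (1 − 0.1455) / (1 − 0.5260) = 2.134 mg/L

2.13 mg/L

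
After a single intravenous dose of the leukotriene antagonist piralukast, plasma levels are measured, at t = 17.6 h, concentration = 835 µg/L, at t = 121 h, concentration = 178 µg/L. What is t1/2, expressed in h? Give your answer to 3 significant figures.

46.4 h

k = ln(C₁/C₂) / (t₂ − t₁) = ln(835/178) / (121 − 17.6)
  = 1.546 / 103.4 = 0.01495 h⁻¹
t½ = ln2 / k = 0.693147 / 0.01495 = 46.36 h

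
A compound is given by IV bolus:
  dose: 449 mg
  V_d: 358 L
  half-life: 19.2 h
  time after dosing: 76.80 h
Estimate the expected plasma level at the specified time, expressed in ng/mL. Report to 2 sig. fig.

C₀ = Dose / Vd = 449.0 / 358 = 1.254 mg/L
k = ln2 / t½ = 0.693147 / 19.2 = 0.03610 h⁻¹
t / t½ = 76.80 / 19.2 = 4 half-lives
C = C₀ × (1/2)^4 = 1.254 × 0.06250 = 0.07838 mg/L
Convert: 0.07838 mg/L × 1000 = 78.38 ng/mL

78 ng/mL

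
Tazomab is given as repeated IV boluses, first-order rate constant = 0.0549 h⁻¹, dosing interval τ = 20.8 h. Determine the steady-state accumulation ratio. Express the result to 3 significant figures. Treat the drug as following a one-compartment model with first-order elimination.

e^(−kτ) = e^(−0.05490 × 20.8) = 0.3192
Accumulation ratio R = 1 / (1 − e^(−kτ)) = 1 / (1 − 0.3192) = 1.469

1.47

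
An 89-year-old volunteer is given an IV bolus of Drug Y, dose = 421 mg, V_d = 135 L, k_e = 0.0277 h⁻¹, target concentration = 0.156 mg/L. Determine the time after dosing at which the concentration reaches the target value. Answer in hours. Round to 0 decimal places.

108 h

C₀ = Dose / Vd = 421.0 / 135 = 3.119 mg/L
t = ln(C₀ / C) / k = ln(3.119 / 0.156) / 0.02770
  = ln(19.99) / 0.02770 = 2.995 / 0.02770 = 108.1 h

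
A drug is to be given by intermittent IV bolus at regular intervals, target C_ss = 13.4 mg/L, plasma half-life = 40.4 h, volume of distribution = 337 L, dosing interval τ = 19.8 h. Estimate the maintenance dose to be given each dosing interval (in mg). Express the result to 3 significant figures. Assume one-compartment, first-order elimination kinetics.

k = ln2 / t½ = 0.693147 / 40.4 = 0.01716 h⁻¹
CL = k × Vd = 0.01716 × 337 = 5.783 L/h
At steady state, Dose/τ = Css × CL.
Dose = Css × CL × τ = 13.4 × 5.783 × 19.8 = 1534 mg

1530 mg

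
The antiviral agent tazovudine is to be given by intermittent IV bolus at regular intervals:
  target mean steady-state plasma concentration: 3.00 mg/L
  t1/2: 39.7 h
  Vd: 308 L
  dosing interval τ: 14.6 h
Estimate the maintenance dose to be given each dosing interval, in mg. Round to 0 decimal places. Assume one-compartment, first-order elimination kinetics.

k = ln2 / t½ = 0.693147 / 39.7 = 0.01746 h⁻¹
CL = k × Vd = 0.01746 × 308 = 5.378 L/h
At steady state, Dose/τ = Css × CL.
Dose = Css × CL × τ = 3.00 × 5.378 × 14.6 = 235.6 mg

236 mg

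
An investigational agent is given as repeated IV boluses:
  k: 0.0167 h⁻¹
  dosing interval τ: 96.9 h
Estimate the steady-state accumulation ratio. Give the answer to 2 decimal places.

e^(−kτ) = e^(−0.01670 × 96.9) = 0.1982
Accumulation ratio R = 1 / (1 − e^(−kτ)) = 1 / (1 − 0.1982) = 1.247

1.25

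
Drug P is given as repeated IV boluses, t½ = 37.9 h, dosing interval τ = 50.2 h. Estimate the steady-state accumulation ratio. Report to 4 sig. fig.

1.665

k = ln2 / t½ = 0.693147 / 37.9 = 0.01829 h⁻¹
e^(−kτ) = e^(−0.01829 × 50.2) = 0.3993
Accumulation ratio R = 1 / (1 − e^(−kτ)) = 1 / (1 − 0.3993) = 1.665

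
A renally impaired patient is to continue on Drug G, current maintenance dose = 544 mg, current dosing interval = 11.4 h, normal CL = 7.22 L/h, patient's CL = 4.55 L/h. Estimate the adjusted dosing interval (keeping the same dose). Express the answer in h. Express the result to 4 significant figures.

To keep the same average steady-state level, dosing rate must scale with clearance.
CL ratio = 4.55 / 7.22 = 0.6302
New interval (same dose) = 11.4 / 0.6302 = 18.09 h

18.09 h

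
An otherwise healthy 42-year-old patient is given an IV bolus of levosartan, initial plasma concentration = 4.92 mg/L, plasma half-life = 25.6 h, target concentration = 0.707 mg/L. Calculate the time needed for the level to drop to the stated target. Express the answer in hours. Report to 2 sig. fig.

k = ln2 / t½ = 0.693147 / 25.6 = 0.02708 h⁻¹
t = ln(C₀ / C) / k = ln(4.920 / 0.707) / 0.02708
  = ln(6.959) / 0.02708 = 1.940 / 0.02708 = 71.64 h

72 h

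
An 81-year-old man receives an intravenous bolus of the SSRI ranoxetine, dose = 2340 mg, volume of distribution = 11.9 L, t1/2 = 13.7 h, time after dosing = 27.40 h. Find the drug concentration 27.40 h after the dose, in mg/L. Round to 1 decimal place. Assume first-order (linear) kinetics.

C₀ = Dose / Vd = 2340 / 11.9 = 196.6 mg/L
k = ln2 / t½ = 0.693147 / 13.7 = 0.05059 h⁻¹
t / t½ = 27.40 / 13.7 = 2 half-lives
C = C₀ × (1/2)^2 = 196.6 × 0.2500 = 49.15 mg/L

49.2 mg/L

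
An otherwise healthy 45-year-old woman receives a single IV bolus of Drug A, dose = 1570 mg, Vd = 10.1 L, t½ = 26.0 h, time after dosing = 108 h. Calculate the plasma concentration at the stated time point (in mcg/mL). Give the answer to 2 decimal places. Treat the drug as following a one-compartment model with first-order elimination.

C₀ = Dose / Vd = 1570 / 10.1 = 155.4 mg/L
k = ln2 / t½ = 0.693147 / 26.0 = 0.02666 h⁻¹
C = C₀ · e^(−k·t) = 155.4 × e^(−0.02666 × 108)
  = 155.4 × 0.05618 = 8.730 mg/L
(8.730 mg/L = 8.730 mcg/mL)

8.73 mcg/mL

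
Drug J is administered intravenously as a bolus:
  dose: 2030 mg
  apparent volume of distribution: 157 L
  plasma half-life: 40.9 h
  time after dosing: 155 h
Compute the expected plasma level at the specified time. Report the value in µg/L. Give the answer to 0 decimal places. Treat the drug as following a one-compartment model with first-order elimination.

C₀ = Dose / Vd = 2030 / 157 = 12.93 mg/L
k = ln2 / t½ = 0.693147 / 40.9 = 0.01695 h⁻¹
C = C₀ · e^(−k·t) = 12.93 × e^(−0.01695 × 155)
  = 12.93 × 0.07228 = 0.9346 mg/L
Convert: 0.9346 mg/L × 1000 = 934.6 µg/L

935 µg/L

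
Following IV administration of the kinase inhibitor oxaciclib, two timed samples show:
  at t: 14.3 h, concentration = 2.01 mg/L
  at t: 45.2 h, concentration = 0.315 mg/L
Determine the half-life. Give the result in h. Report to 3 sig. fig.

k = ln(C₁/C₂) / (t₂ − t₁) = ln(2.01/0.315) / (45.2 − 14.3)
  = 1.853 / 30.90 = 0.05997 h⁻¹
t½ = ln2 / k = 0.693147 / 0.05997 = 11.56 h

11.6 h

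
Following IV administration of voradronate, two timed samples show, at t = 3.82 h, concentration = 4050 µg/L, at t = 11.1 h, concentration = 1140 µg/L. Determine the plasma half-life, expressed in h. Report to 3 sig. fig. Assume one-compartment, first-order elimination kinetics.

3.98 h

k = ln(C₁/C₂) / (t₂ − t₁) = ln(4050/1140) / (11.1 − 3.82)
  = 1.268 / 7.280 = 0.1742 h⁻¹
t½ = ln2 / k = 0.693147 / 0.1742 = 3.979 h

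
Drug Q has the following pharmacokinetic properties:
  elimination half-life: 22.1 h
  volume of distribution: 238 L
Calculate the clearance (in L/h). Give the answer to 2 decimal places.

7.46 L/h

k = ln2 / t½ = 0.693147 / 22.1 = 0.03136 h⁻¹
CL = k × Vd = 0.03136 × 238 = 7.464 L/h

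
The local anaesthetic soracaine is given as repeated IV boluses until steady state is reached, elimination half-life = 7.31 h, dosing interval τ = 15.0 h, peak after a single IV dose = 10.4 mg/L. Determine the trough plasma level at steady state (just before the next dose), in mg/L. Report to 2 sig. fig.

k = ln2 / t½ = 0.693147 / 7.31 = 0.09482 h⁻¹
e^(−kτ) = e^(−0.09482 × 15.0) = 0.2412
Accumulation ratio R = 1 / (1 − e^(−kτ)) = 1 / (1 − 0.2412) = 1.318
Steady-state trough = C₀ × R × e^(−kτ) = 10.4 × 1.318 × 0.2412 = 3.306 mg/L

3.3 mg/L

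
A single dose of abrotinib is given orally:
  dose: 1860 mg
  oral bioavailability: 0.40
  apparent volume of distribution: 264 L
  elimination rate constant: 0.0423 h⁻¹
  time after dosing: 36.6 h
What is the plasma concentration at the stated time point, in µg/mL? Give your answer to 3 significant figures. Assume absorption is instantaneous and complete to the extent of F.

Amount reaching circulation = F × Dose = 0.40 × 1860 = 744.0 mg
C₀ = F·Dose / Vd = 744.0 / 264 = 2.818 mg/L
C = C₀ · e^(−k·t) = 2.818 × e^(−0.04230 × 36.6)
  = 2.818 × 0.2126 = 0.5991 mg/L
(0.5991 mg/L = 0.5991 µg/mL)

0.599 µg/mL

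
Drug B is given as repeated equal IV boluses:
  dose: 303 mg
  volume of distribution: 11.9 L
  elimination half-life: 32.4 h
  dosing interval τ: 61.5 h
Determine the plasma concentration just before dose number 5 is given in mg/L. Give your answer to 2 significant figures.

9.3 mg/L

C₀ per dose = Dose / Vd = 303 / 11.9 = 25.46 mg/L
k = ln2 / t½ = 0.693147 / 32.4 = 0.02139 h⁻¹
Fraction remaining after one interval: r = e^(−kτ) = e^(−0.02139 × 61.5) = 0.2683
Before dose 5, 4 doses have been given (aged 1τ, 2τ, 3τ, 4τ).
C_trough = C₀ × (r + r² + … + r^4) = C₀ × r(1−r^4)/(1−r)
        = 25.46 × 0.2683 × (1 − 0.005182) / (1 − 0.2683) = 9.287 mg/L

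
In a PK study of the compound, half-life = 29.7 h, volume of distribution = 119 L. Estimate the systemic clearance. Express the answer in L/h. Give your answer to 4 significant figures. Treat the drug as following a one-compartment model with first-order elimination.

2.777 L/h

k = ln2 / t½ = 0.693147 / 29.7 = 0.02334 h⁻¹
CL = k × Vd = 0.02334 × 119 = 2.777 L/h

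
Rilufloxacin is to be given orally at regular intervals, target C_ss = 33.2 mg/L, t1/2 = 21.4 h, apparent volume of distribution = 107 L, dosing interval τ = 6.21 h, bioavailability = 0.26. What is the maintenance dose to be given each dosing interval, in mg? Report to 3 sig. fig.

2750 mg

k = ln2 / t½ = 0.693147 / 21.4 = 0.03239 h⁻¹
CL = k × Vd = 0.03239 × 107 = 3.466 L/h
At steady state, F × (Dose/τ) = Css × CL.
Dose = Css × CL × τ / F = 33.2 × 3.466 × 6.21 / 0.26 = 2748 mg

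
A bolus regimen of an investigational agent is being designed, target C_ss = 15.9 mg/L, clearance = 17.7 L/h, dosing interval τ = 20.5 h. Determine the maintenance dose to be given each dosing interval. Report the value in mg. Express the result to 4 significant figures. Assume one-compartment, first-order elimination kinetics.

At steady state, Dose/τ = Css × CL.
Dose = Css × CL × τ = 15.9 × 17.70 × 20.5 = 5769 mg

5769 mg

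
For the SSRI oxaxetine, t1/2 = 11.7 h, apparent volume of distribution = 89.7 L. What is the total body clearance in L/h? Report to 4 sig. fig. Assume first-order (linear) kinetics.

k = ln2 / t½ = 0.693147 / 11.7 = 0.05924 h⁻¹
CL = k × Vd = 0.05924 × 89.7 = 5.314 L/h

5.314 L/h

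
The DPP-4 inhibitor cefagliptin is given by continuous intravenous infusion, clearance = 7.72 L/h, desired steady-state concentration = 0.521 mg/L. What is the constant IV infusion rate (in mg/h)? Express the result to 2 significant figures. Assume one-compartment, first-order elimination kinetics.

4.0 mg/h

At steady state, infusion rate R₀ = Css × CL = 0.521 × 7.720 = 4.022 mg/h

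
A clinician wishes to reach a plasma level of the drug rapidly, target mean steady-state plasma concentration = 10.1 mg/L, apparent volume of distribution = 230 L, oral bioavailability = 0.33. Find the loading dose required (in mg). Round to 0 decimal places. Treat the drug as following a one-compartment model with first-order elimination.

LD = Css × Vd / F = 10.1 × 230 / 0.33 = 7039 mg

7039 mg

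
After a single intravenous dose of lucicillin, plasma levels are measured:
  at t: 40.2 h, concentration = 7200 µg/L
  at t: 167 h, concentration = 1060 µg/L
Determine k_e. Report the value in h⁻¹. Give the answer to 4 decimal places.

0.0151 h⁻¹

k = ln(C₁/C₂) / (t₂ − t₁) = ln(7200/1060) / (167 − 40.2)
  = 1.916 / 126.8 = 0.01511 h⁻¹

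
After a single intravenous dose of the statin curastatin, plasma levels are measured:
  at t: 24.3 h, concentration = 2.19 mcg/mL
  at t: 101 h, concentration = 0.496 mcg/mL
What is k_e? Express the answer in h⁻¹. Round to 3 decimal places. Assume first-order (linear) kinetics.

0.019 h⁻¹

k = ln(C₁/C₂) / (t₂ − t₁) = ln(2.19/0.496) / (101 − 24.3)
  = 1.485 / 76.70 = 0.01936 h⁻¹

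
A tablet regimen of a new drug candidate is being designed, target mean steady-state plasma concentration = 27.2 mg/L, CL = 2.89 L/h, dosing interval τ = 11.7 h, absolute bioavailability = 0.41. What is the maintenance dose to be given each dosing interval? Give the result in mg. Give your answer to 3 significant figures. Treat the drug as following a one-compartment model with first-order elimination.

2240 mg

At steady state, F × (Dose/τ) = Css × CL.
Dose = Css × CL × τ / F = 27.2 × 2.890 × 11.7 / 0.41 = 2243 mg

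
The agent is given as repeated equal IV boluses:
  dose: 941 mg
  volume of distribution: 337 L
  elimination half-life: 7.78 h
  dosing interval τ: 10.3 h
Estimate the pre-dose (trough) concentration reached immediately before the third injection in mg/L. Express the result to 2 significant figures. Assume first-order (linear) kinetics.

C₀ per dose = Dose / Vd = 941 / 337 = 2.792 mg/L
k = ln2 / t½ = 0.693147 / 7.78 = 0.08909 h⁻¹
Fraction remaining after one interval: r = e^(−kτ) = e^(−0.08909 × 10.3) = 0.3995
Before dose 3, 2 doses have been given (aged 1τ, 2τ).
C_trough = C₀ × (r + r²) = 2.792 × (0.3995 + 0.1596) = 1.561 mg/L

1.6 mg/L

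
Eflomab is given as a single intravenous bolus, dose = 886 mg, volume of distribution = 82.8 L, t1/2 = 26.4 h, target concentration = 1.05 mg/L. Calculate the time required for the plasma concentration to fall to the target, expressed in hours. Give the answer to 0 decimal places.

88 h

C₀ = Dose / Vd = 886.0 / 82.8 = 10.70 mg/L
k = ln2 / t½ = 0.693147 / 26.4 = 0.02626 h⁻¹
t = ln(C₀ / C) / k = ln(10.70 / 1.05) / 0.02626
  = ln(10.19) / 0.02626 = 2.321 / 0.02626 = 88.39 h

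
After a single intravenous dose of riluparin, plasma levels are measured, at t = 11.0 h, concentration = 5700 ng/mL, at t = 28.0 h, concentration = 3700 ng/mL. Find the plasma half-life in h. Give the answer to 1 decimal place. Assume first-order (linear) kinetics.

k = ln(C₁/C₂) / (t₂ − t₁) = ln(5700/3700) / (28.0 − 11.0)
  = 0.4321 / 17.00 = 0.02542 h⁻¹
t½ = ln2 / k = 0.693147 / 0.02542 = 27.27 h

27.3 h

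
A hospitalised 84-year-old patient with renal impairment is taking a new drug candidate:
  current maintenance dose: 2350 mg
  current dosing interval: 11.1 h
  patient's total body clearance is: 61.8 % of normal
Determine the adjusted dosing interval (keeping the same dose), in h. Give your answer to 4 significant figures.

To keep the same average steady-state level, dosing rate must scale with clearance.
CL ratio = 61.8 / 100 = 0.6180
New interval (same dose) = 11.1 / 0.6180 = 17.96 h

17.96 h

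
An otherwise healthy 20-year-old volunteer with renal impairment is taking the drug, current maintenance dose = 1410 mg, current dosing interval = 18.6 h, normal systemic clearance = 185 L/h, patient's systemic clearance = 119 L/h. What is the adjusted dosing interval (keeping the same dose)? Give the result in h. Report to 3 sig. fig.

28.9 h

To keep the same average steady-state level, dosing rate must scale with clearance.
CL ratio = 119 / 185 = 0.6432
New interval (same dose) = 18.6 / 0.6432 = 28.92 h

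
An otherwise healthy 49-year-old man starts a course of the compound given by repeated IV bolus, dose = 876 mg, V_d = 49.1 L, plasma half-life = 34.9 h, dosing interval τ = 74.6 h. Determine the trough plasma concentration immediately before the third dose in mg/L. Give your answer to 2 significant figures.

5.0 mg/L

C₀ per dose = Dose / Vd = 876 / 49.1 = 17.84 mg/L
k = ln2 / t½ = 0.693147 / 34.9 = 0.01986 h⁻¹
Fraction remaining after one interval: r = e^(−kτ) = e^(−0.01986 × 74.6) = 0.2273
Before dose 3, 2 doses have been given (aged 1τ, 2τ).
C_trough = C₀ × (r + r²) = 17.84 × (0.2273 + 0.05167) = 4.977 mg/L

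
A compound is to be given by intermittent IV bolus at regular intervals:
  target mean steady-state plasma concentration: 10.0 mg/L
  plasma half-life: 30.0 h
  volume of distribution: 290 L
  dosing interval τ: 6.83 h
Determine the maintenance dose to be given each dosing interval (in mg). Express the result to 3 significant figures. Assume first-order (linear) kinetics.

k = ln2 / t½ = 0.693147 / 30.0 = 0.02310 h⁻¹
CL = k × Vd = 0.02310 × 290 = 6.699 L/h
At steady state, Dose/τ = Css × CL.
Dose = Css × CL × τ = 10.0 × 6.699 × 6.83 = 457.5 mg

458 mg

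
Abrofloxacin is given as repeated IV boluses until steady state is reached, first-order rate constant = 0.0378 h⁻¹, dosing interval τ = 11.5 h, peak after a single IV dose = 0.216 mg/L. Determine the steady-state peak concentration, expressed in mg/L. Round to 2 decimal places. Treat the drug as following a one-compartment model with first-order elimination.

0.61 mg/L

e^(−kτ) = e^(−0.03780 × 11.5) = 0.6475
Accumulation ratio R = 1 / (1 − e^(−kτ)) = 1 / (1 − 0.6475) = 2.837
Steady-state peak = C₀ × R = 0.216 × 2.837 = 0.6128 mg/L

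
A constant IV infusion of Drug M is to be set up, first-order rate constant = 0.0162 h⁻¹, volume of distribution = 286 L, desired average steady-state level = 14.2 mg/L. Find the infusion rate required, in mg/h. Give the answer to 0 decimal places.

CL = k × Vd = 0.01620 × 286 = 4.633 L/h
At steady state, infusion rate R₀ = Css × CL = 14.2 × 4.633 = 65.79 mg/h

66 mg/h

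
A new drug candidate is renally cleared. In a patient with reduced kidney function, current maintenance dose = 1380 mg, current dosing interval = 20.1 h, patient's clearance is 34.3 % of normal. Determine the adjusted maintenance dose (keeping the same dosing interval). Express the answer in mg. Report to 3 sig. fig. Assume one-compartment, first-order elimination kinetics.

To keep the same average steady-state level, dosing rate must scale with clearance.
CL ratio = 34.3 / 100 = 0.3430
New dose (same interval) = 1380 × 0.3430 = 473.3 mg

473 mg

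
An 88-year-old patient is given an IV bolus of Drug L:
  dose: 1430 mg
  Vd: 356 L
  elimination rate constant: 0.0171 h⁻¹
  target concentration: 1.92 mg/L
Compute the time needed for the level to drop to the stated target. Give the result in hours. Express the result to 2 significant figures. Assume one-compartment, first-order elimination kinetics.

43 h

C₀ = Dose / Vd = 1430 / 356 = 4.017 mg/L
t = ln(C₀ / C) / k = ln(4.017 / 1.92) / 0.01710
  = ln(2.092) / 0.01710 = 0.7381 / 0.01710 = 43.16 h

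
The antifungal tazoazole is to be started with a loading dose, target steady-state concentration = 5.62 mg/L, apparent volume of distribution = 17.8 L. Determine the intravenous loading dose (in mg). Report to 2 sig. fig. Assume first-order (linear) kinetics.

100 mg

LD = Css × Vd = 5.62 × 17.8 = 100.0 mg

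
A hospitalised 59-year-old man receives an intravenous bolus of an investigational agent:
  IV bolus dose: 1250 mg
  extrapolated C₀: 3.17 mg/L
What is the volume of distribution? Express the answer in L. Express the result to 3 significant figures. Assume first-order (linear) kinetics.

394 L

Vd = Dose / C₀ = 1250 / 3.17 = 394.3 L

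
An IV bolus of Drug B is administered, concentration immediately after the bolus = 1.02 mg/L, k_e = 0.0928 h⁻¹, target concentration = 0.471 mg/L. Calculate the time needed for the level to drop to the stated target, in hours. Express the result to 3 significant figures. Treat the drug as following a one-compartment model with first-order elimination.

8.33 h

t = ln(C₀ / C) / k = ln(1.020 / 0.471) / 0.09280
  = ln(2.166) / 0.09280 = 0.7729 / 0.09280 = 8.329 h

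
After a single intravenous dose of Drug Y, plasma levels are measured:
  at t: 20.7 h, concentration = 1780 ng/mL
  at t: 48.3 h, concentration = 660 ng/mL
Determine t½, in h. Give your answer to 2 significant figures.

19 h

k = ln(C₁/C₂) / (t₂ − t₁) = ln(1780/660) / (48.3 − 20.7)
  = 0.9921 / 27.60 = 0.03595 h⁻¹
t½ = ln2 / k = 0.693147 / 0.03595 = 19.28 h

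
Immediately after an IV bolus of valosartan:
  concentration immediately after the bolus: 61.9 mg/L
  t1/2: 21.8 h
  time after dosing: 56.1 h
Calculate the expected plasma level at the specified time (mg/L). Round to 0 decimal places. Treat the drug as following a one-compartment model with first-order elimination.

10 mg/L

k = ln2 / t½ = 0.693147 / 21.8 = 0.03180 h⁻¹
C = C₀ · e^(−k·t) = 61.90 × e^(−0.03180 × 56.1)
  = 61.90 × 0.1680 = 10.40 mg/L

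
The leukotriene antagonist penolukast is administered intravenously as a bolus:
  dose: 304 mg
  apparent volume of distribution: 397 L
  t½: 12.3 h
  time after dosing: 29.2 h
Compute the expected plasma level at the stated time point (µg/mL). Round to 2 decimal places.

0.15 µg/mL

C₀ = Dose / Vd = 304.0 / 397 = 0.7657 mg/L
k = ln2 / t½ = 0.693147 / 12.3 = 0.05635 h⁻¹
C = C₀ · e^(−k·t) = 0.7657 × e^(−0.05635 × 29.2)
  = 0.7657 × 0.1929 = 0.1477 mg/L
(0.1477 mg/L = 0.1477 µg/mL)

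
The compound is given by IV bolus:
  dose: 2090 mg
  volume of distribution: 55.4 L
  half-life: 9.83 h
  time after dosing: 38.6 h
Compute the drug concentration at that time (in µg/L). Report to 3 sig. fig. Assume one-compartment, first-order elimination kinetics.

C₀ = Dose / Vd = 2090 / 55.4 = 37.73 mg/L
k = ln2 / t½ = 0.693147 / 9.83 = 0.07051 h⁻¹
C = C₀ · e^(−k·t) = 37.73 × e^(−0.07051 × 38.6)
  = 37.73 × 0.06576 = 2.481 mg/L
Convert: 2.481 mg/L × 1000 = 2481 µg/L

2480 µg/L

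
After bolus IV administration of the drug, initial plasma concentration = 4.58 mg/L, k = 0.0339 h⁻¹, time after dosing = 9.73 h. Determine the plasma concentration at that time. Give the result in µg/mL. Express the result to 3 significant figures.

C = C₀ · e^(−k·t) = 4.580 × e^(−0.03390 × 9.73)
  = 4.580 × 0.7190 = 3.293 mg/L
(3.293 mg/L = 3.293 µg/mL)

3.29 µg/mL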